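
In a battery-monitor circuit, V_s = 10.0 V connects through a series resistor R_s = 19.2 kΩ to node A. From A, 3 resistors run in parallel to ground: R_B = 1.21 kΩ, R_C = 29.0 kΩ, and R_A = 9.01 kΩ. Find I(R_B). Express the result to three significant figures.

I ≈ 0.420 mA

Parallel bank: R_p = 1/(1/1.21 + 1/29.0 + 1/9.01) = 1.029 kΩ.
V_A = 10.0 × 1.029/20.23 = 0.5086 V.
I(R_B) = V_A / R_B = 0.5086/1.21 = 0.4204 mA.
(Equivalently: I_total = 0.4943 mA, then current-divider fraction G_k/ΣG = 0.8503.)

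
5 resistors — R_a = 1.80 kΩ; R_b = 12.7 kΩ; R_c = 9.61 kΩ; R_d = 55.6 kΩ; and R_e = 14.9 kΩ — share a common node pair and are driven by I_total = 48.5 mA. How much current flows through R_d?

I ≈ 1.06 mA

Total conductance ΣG = 1/1.80 + 1/12.7 + 1/9.61 + 1/55.6 + 1/14.9 = 0.8235 (units of 1/kΩ).
By the current-divider rule, I = I_total · G_k/ΣG = 48.5 × 0.02184 = 1.059 mA.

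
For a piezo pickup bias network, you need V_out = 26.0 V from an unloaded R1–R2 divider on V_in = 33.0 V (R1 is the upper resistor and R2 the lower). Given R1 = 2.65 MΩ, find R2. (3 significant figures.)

Required fraction k = V_out/V_in = 0.7879.
So R2 = R1 · V_out/(V_in − V_out) = 2.65 × 26.0/(33.0 − 26.0) = 2.65 × 3.714 = 9.843 MΩ.

R2 ≈ 9.84 MΩ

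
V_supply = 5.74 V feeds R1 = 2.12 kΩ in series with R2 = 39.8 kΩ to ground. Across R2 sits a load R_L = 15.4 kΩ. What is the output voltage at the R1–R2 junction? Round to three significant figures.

V_out ≈ 4.82 V

First combine the lower leg with the load: R2 ‖ R_L = 11.10 kΩ.
Voltage divider with the loaded lower leg: V_out = 5.74 × 11.10/(2.12 + 11.10) = 5.74 × 0.8397 = 4.820 V.
(Unloaded it would be 5.45 V; the load pulls it down.)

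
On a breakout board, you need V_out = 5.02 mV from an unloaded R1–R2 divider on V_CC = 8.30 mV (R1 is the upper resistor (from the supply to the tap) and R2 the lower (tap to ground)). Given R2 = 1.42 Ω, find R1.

Required fraction k = V_out/V_CC = 0.6048.
So R1 = R2 · (V_CC/V_out − 1) = 1.42 × (8.30/5.02 − 1) = 1.42 × 0.6534 = 0.9278 Ω.

R1 ≈ 0.928 Ω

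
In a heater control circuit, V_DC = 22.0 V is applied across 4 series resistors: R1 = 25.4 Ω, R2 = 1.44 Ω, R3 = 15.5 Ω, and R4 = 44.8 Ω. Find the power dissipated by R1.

P ≈ 1.62 W

Series current I = V_DC/ΣR = 22.0/87.14 = 0.2525 A.
P = I²R = 0.06374 × 25.4 = 1.619 W.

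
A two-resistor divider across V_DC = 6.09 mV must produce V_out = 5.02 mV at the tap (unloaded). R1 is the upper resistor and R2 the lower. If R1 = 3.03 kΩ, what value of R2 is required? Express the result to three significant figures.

V_out/V_DC = R2/(R1+R2) = 0.8243.
Rearranging, R2 = R1·k/(1−k) = 3.03 × 4.692 = 14.22 kΩ.

R2 ≈ 14.2 kΩ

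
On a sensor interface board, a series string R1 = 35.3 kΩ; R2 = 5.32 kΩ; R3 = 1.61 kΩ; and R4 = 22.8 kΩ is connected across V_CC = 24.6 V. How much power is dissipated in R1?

P ≈ 5.05 mW

ΣR = 65.03 kΩ → I = 24.6/65.03 = 0.3783 mA.
P(R1) = I²·R1 = (0.3783)² × 35.3 = 5.051 mW.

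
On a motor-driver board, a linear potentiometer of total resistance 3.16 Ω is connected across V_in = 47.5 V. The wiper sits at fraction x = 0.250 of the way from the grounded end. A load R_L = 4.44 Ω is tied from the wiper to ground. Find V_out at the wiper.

The pot divides into 2.370 Ω above the wiper and 0.7900 Ω below.
R_L loads the lower segment: effective lower R = 0.6707 Ω.
V_out = 47.5 × 0.6707/(2.370 + 0.6707) = 10.48 V.

V_out ≈ 10.5 V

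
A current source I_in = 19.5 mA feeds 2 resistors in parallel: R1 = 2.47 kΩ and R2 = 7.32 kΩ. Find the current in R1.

I ≈ 14.6 mA

Two-branch current divider: I_k = I_in · R_other/(R_1 + R_2).
I(R1) = 19.5 × 7.32/(2.47 + 7.32) = 19.5 × 0.7477 = 14.58 mA.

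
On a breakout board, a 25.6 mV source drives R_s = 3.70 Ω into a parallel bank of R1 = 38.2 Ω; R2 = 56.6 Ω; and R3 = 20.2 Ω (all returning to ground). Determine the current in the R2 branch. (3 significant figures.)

I ≈ 0.336 mA

Equivalent of the parallel group: R_p = 10.71 Ω.
V_A = 25.6 × 10.71/14.41 = 19.03 mV.
Branch current I = V_A/R2 = 19.03/56.6 = 0.3362 mA.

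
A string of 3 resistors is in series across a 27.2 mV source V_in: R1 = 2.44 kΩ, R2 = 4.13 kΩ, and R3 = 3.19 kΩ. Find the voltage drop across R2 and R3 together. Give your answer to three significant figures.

V ≈ 20.4 mV

ΣR = 2.44 + 4.13 + 3.19 = 9.760 kΩ.
R_{R2..R3} = 4.13 + 3.19 = 7.320 kΩ.
Voltage divider: V = V_in · (7.320 / 9.760) = 27.2 × 0.7500 = 20.40 mV.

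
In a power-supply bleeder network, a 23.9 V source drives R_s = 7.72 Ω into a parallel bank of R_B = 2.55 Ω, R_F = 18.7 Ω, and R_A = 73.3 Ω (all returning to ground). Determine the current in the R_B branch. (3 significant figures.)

I ≈ 2.06 A

Parallel bank: R_p = 1/(1/2.55 + 1/18.7 + 1/73.3) = 2.177 Ω.
V_A = 23.9 × 2.177/9.897 = 5.258 V.
Branch current I = V_A/R_B = 5.258/2.55 = 2.062 A.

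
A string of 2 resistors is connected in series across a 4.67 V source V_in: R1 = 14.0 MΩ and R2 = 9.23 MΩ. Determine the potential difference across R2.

Series total: ΣR = 14.0 + 9.23 = 23.23 MΩ.
Voltage divider: V = V_in · (9.230 / 23.23) = 4.67 × 0.3973 = 1.856 V.

V ≈ 1.86 V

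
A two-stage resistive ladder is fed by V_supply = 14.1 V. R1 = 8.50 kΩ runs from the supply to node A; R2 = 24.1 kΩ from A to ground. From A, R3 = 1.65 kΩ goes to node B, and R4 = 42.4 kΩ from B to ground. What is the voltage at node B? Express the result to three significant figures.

Looking into the second stage from A: R3 + R4 = 44.05 kΩ appears in parallel with R2.
Effective lower resistance at A: R2 ‖ 44.05 = 15.58 kΩ.
So V_A = 14.1 × 0.6470 = 9.122 V.
V_B = V_A × 0.9625 = 8.781 V.

V_B ≈ 8.78 V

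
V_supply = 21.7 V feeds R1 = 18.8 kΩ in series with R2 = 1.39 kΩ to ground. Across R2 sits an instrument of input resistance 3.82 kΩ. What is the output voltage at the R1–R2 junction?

First combine the lower leg with the load: R2 ‖ R_L = 1.019 kΩ.
Then V_out = V_supply · R2'/(R1 + R2') = 21.7 × 1.019/19.82 = 1.116 V.
(Unloaded it would be 1.49 V; the load pulls it down.)

V_out ≈ 1.12 V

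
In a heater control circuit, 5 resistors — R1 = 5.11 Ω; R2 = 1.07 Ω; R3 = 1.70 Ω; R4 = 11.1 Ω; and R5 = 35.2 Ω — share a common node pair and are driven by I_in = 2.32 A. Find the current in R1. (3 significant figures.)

I ≈ 0.247 A

Conductances: ΣG = 1/5.11 + 1/1.07 + 1/1.70 + 1/11.1 + 1/35.2 = 1.837 (1/Ω).
Current divider: I(R1) = I_in · G_k/ΣG = 2.32 × (0.1957/1.837) = 2.32 × 0.1065 = 0.2471 A.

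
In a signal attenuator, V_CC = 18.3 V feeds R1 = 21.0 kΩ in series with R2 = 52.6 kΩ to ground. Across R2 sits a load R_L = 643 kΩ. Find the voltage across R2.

The load sits in parallel with R2, giving an effective lower resistance R2' = R2·R_L/(R2+R_L) = 48.62 kΩ.
Now apply the divider: V_out = 18.3 × 0.6984 = 12.78 V.
(Unloaded it would be 13.1 V; the load pulls it down.)

V_out ≈ 12.8 V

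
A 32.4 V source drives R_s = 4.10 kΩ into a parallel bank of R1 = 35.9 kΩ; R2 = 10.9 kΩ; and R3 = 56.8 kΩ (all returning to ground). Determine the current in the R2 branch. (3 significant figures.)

Parallel bank: R_p = 1/(1/35.9 + 1/10.9 + 1/56.8) = 7.288 kΩ.
Node voltage V_A = V_supply · R_p/(R_s + R_p) = 32.4 × 0.6400 = 20.74 V.
I(R2) = V_A / R2 = 20.74/10.9 = 1.902 mA.

I ≈ 1.90 mA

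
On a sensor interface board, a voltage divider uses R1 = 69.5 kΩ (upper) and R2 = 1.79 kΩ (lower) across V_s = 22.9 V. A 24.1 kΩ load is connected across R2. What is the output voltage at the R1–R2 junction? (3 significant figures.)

The load sits in parallel with R2, giving an effective lower resistance R2' = R2·R_L/(R2+R_L) = 1.666 kΩ.
Then V_out = V_s · R2'/(R1 + R2') = 22.9 × 1.666/71.17 = 0.5362 V.

V_out ≈ 0.536 V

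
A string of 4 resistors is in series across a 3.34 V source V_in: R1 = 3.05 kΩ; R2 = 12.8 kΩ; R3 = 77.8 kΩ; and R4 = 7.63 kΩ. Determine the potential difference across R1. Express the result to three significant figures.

V ≈ 0.101 V

ΣR = 3.05 + 12.8 + 77.8 + 7.63 = 101.3 kΩ.
By the voltage-divider rule, V = 3.34 × 3.050/101.3 = 0.1006 V.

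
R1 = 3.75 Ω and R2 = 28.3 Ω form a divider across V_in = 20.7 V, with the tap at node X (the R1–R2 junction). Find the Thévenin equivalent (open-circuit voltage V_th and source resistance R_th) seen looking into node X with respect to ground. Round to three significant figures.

Open-circuit (no load on X): V_th = V_in · R2/(R1 + R2) = 20.7 × 28.3/(3.750 + 28.3) = 18.28 V.
Looking into X with the source shorted: R_th = R1·R2/(R1+R2) = 3.750 × 28.3/32.05 = 3.311 Ω.

V_th ≈ 18.3 V, R_th ≈ 3.31 Ω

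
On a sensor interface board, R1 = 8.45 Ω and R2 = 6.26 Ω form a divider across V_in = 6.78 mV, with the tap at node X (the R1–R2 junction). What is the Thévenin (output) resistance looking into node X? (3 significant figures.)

R_th ≈ 3.60 Ω

Looking into X with the source shorted: R_th = R1·R2/(R1+R2) = 8.450 × 6.26/14.71 = 3.596 Ω.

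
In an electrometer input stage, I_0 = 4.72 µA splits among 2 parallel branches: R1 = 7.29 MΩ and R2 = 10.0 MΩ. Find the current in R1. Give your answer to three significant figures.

I ≈ 2.73 µA

Two-branch current divider: I_k = I_0 · R_other/(R_1 + R_2).
So I = 4.72 × 10.0/17.29 = 2.730 µA.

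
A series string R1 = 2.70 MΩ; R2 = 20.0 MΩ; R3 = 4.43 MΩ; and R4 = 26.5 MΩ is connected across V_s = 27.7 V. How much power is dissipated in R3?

Series current I = V_s/ΣR = 27.7/53.63 = 0.5165 µA.
P(R3) = I²·R3 = (0.5165)² × 4.43 = 1.182 µW.

P ≈ 1.18 µW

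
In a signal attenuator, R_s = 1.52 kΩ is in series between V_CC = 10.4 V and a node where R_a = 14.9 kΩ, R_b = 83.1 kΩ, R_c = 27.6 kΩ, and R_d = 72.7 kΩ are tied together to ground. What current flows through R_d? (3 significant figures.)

I ≈ 0.120 mA

Parallel bank: R_p = 1/(1/14.9 + 1/83.1 + 1/27.6 + 1/72.7) = 7.744 kΩ.
Node voltage V_A = V_CC · R_p/(R_s + R_p) = 10.4 × 0.8359 = 8.694 V.
I(R_d) = V_A / R_d = 8.694/72.7 = 0.1196 mA.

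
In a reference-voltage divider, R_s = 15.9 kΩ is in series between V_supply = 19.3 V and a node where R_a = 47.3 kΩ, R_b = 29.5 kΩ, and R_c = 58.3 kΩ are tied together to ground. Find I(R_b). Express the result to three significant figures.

Combine the parallel branches: R_p = (1/47.3 + 1/29.5 + 1/58.3)⁻¹ = 13.85 kΩ.
V_A by voltage divider: V_A = 19.3 × 13.85/(15.9 + 13.85) = 8.986 V.
I(R_b) = V_A / R_b = 8.986/29.5 = 0.3046 mA.

I ≈ 0.305 mA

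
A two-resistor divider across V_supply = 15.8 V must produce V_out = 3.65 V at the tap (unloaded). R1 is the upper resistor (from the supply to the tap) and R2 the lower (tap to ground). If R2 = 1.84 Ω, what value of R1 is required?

The divider ratio is R2/(R1+R2) = 3.65/15.8 = 0.2310.
So R1 = R2 · (V_supply/V_out − 1) = 1.84 × (15.8/3.65 − 1) = 1.84 × 3.329 = 6.125 Ω.

R1 ≈ 6.12 Ω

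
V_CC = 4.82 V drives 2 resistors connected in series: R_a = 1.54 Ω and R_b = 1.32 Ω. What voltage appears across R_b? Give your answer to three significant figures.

V ≈ 2.22 V

Series total: ΣR = 1.54 + 1.32 = 2.860 Ω.
Voltage divider: V = V_CC · (1.320 / 2.860) = 4.82 × 0.4615 = 2.225 V.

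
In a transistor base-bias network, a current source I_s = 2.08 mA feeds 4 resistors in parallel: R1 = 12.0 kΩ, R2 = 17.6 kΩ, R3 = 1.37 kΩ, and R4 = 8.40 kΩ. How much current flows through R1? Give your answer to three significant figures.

I ≈ 0.175 mA

ΣG = 1/12.0 + 1/17.6 + 1/1.37 + 1/8.40 = 0.9891.
R1 takes the fraction G_k/ΣG = 0.08333/0.9891 = 0.08425, so I = 2.08 × 0.08425 = 0.1752 mA.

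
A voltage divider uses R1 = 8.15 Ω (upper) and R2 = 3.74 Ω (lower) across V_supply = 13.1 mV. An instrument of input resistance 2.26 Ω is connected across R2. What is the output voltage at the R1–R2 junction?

V_out ≈ 1.93 mV

R2 ‖ R_L = (3.74 × 2.26)/(3.74 + 2.26) = 1.409 Ω.
Then V_out = V_supply · R2'/(R1 + R2') = 13.1 × 1.409/9.559 = 1.931 mV.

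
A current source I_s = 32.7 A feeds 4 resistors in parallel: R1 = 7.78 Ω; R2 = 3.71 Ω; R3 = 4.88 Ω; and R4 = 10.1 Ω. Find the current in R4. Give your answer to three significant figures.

ΣG = 1/7.78 + 1/3.71 + 1/4.88 + 1/10.1 = 0.7020.
R4 takes the fraction G_k/ΣG = 0.09901/0.7020 = 0.1410, so I = 32.7 × 0.1410 = 4.612 A.

I ≈ 4.61 A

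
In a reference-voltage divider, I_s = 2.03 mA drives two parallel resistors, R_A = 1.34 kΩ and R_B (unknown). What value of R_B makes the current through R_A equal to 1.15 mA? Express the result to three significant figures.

R_B ≈ 1.75 kΩ

Two-branch current divider: I_A = I_s · R_B/(R_A + R_B).
With f = 0.5665, R_B = R_A · f/(1−f) = 1.34 × 1.307 = 1.751 kΩ.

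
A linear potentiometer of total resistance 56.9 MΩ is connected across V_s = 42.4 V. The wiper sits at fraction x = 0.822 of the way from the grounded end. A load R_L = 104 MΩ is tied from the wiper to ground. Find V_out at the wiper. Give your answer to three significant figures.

Lower segment x·R_p = 46.77 MΩ; upper segment (1−x)·R_p = 10.13 MΩ.
Lower segment in parallel with the load: 46.77 ‖ 104 = 32.26 MΩ.
Loaded-divider output: V_out = 42.4 × 0.7611 = 32.27 V.

V_out ≈ 32.3 V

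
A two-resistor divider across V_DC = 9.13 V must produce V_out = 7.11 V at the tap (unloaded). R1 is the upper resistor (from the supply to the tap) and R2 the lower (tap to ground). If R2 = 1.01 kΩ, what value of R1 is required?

R1 ≈ 0.287 kΩ

The divider ratio is R2/(R1+R2) = 7.11/9.13 = 0.7788.
So R1 = R2 · (V_DC/V_out − 1) = 1.01 × (9.13/7.11 − 1) = 1.01 × 0.2841 = 0.2869 kΩ.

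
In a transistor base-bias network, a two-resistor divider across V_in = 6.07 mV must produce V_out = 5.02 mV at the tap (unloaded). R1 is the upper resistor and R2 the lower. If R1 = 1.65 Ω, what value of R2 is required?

V_out/V_in = R2/(R1+R2) = 0.8270.
Rearranging, R2 = R1·k/(1−k) = 1.65 × 4.781 = 7.889 Ω.

R2 ≈ 7.89 Ω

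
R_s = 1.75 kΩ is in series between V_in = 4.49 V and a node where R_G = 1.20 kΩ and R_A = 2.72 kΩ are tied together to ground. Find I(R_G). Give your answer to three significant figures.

I ≈ 1.21 mA

Combine the parallel branches: R_p = (1/1.20 + 1/2.72)⁻¹ = 0.8327 kΩ.
Node voltage V_A = V_in · R_p/(R_s + R_p) = 4.49 × 0.3224 = 1.448 V.
Branch current I = V_A/R_G = 1.448/1.20 = 1.206 mA.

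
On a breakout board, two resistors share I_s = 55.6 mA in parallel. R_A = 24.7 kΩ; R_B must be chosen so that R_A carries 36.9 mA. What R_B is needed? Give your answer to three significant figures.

R_B ≈ 48.7 kΩ

The fraction through R_A equals R_B/(R_A+R_B).
36.9/55.6 = R_B/(R_A + R_B) → R_B = R_A · (0.6637)/(1 − 0.6637) = 24.7 × 1.973 = 48.74 kΩ.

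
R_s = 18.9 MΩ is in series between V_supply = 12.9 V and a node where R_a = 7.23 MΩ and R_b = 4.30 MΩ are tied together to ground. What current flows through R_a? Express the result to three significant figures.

Equivalent of the parallel group: R_p = 2.696 MΩ.
V_A by voltage divider: V_A = 12.9 × 2.696/(18.9 + 2.696) = 1.611 V.
Branch current I = V_A/R_a = 1.611/7.23 = 0.2228 µA.

I ≈ 0.223 µA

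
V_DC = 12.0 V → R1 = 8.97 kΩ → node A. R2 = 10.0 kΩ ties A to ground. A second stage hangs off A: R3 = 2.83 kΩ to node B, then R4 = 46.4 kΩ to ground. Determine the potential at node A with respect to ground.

V_A ≈ 5.77 V

Node A sees R2 in parallel with the series input of stage 2, R3 + R4 = 49.23 kΩ.
Effective lower resistance at A: R2 ‖ 49.23 = 8.312 kΩ.
V_A = 12.0 × 8.312/(8.97 + 8.312) = 5.771 V.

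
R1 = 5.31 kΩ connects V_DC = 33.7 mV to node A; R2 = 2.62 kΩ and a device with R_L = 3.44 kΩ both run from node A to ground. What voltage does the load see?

The load sits in parallel with R2, giving an effective lower resistance R2' = R2·R_L/(R2+R_L) = 1.487 kΩ.
Now apply the divider: V_out = 33.7 × 0.2188 = 7.374 mV.

V_out ≈ 7.37 mV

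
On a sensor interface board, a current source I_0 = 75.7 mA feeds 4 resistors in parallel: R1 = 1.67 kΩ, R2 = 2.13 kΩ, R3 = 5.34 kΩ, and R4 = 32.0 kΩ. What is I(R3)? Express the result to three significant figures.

ΣG = 1/1.67 + 1/2.13 + 1/5.34 + 1/32.0 = 1.287.
By the current-divider rule, I = I_0 · G_k/ΣG = 75.7 × 0.1455 = 11.02 mA.

I ≈ 11.0 mA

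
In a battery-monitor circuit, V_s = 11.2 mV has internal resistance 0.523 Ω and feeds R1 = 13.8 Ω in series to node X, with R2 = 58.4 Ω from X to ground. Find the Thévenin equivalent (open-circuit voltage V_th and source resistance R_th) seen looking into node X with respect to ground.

R1' = 0.523 + 13.8 = 14.32 Ω (source resistance + R1).
Open-circuit (no load on X): V_th = V_s · R2/(R1' + R2) = 11.2 × 58.4/(14.32 + 58.4) = 8.994 mV.
Zeroing V_s shorts the top of R1' to ground, so R_th = R1' ‖ R2 = 11.50 Ω.

V_th ≈ 8.99 mV, R_th ≈ 11.5 Ω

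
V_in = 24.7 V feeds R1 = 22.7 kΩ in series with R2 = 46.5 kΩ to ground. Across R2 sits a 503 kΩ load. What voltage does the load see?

V_out ≈ 16.1 V

R2 ‖ R_L = (46.5 × 503)/(46.5 + 503) = 42.57 kΩ.
Voltage divider with the loaded lower leg: V_out = 24.7 × 42.57/(22.7 + 42.57) = 24.7 × 0.6522 = 16.11 V.
(Unloaded it would be 16.6 V; the load pulls it down.)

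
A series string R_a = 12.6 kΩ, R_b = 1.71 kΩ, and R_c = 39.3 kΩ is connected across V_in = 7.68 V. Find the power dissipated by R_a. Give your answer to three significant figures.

P ≈ 0.259 mW

ΣR = 53.61 kΩ → I = 7.68/53.61 = 0.1433 mA.
V(R_a) = I·R = 1.805 V; P = V·I = 1.805 × 0.1433 = 0.2586 mW.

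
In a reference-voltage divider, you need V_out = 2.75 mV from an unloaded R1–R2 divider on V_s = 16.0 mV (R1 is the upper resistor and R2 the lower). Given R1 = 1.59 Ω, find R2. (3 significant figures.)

Required fraction k = V_out/V_s = 0.1719.
R2 = R1 · 0.1719/(1 − 0.1719) = 0.3300 Ω.

R2 ≈ 0.330 Ω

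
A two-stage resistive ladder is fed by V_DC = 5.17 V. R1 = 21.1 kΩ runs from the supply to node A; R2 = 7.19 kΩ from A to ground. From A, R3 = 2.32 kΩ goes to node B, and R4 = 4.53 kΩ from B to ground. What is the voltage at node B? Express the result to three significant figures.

V_B ≈ 0.487 V

Looking into the second stage from A: R3 + R4 = 6.850 kΩ appears in parallel with R2.
R2 ‖ (R3+R4) = 3.508 kΩ.
V_A = 5.17 × 3.508/(21.1 + 3.508) = 0.7370 V.
V_B = V_A × 0.6613 = 0.4874 V.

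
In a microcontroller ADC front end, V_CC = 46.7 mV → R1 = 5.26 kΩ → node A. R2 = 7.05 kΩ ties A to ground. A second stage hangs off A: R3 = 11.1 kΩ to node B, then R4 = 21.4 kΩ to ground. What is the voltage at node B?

The second stage (R3 + R4 = 32.50 kΩ) loads node A in parallel with R2.
R2 ‖ (R3+R4) = 5.793 kΩ.
First divider: V_A = V_CC · 5.793/(5.26 + 5.793) = 24.48 mV.
Stage 2 is unloaded, so V_B = V_A · R4/(R3+R4) = 24.48 × 21.4/32.50 = 16.12 mV.

V_B ≈ 16.1 mV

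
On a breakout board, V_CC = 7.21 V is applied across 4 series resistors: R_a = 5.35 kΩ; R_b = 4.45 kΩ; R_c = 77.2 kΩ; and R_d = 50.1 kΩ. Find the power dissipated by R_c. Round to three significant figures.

P ≈ 0.214 mW

ΣR = 137.1 kΩ → I = 7.21/137.1 = 0.05259 mA.
P(R_c) = I²·R_c = (0.05259)² × 77.2 = 0.2135 mW.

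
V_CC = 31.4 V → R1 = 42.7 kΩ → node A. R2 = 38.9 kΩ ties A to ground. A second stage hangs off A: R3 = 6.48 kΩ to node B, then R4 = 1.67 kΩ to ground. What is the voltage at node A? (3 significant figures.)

The second stage (R3 + R4 = 8.150 kΩ) loads node A in parallel with R2.
R2 ‖ (R3+R4) = 6.738 kΩ.
So V_A = 31.4 × 0.1363 = 4.280 V.

V_A ≈ 4.28 V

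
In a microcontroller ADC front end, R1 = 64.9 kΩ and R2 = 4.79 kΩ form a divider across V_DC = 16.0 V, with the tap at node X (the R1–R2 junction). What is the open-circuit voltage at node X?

V_th ≈ 1.10 V

Open-circuit (no load on X): V_th = V_DC · R2/(R1 + R2) = 16.0 × 4.79/(64.90 + 4.79) = 1.100 V.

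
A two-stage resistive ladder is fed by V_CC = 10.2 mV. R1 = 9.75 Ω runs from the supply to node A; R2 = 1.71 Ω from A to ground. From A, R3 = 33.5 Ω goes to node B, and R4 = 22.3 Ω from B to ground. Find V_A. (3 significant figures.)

The second stage (R3 + R4 = 55.80 Ω) loads node A in parallel with R2.
Effective lower resistance at A: R2 ‖ 55.80 = 1.659 Ω.
So V_A = 10.2 × 0.1454 = 1.483 mV.

V_A ≈ 1.48 mV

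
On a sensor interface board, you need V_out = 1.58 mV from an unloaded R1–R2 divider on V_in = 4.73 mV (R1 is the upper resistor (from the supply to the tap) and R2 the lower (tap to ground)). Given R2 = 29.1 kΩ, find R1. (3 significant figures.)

Required fraction k = V_out/V_in = 0.3340.
R1 = R2·(1/k − 1) = 29.1 × 1.994 = 58.02 kΩ.

R1 ≈ 58.0 kΩ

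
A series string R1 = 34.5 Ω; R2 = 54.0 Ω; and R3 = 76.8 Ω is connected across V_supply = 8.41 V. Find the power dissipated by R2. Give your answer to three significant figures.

The common current is I = 8.41/165.3 = 0.05088 A.
P(R2) = I²·R2 = (0.05088)² × 54.0 = 0.1398 W.

P ≈ 0.140 W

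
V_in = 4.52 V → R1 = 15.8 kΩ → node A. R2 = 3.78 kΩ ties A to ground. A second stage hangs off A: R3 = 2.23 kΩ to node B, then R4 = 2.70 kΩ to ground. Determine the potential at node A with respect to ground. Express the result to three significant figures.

Node A sees R2 in parallel with the series input of stage 2, R3 + R4 = 4.930 kΩ.
Effective lower resistance at A: R2 ‖ 4.930 = 2.140 kΩ.
So V_A = 4.52 × 0.1193 = 0.5391 V.

V_A ≈ 0.539 V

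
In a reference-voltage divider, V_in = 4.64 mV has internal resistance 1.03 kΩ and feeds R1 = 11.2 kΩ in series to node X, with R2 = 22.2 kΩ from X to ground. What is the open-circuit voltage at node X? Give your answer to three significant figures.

V_th ≈ 2.99 mV

R1' = 1.03 + 11.2 = 12.23 kΩ (source resistance + R1).
Open-circuit (no load on X): V_th = V_in · R2/(R1' + R2) = 4.64 × 22.2/(12.23 + 22.2) = 2.992 mV.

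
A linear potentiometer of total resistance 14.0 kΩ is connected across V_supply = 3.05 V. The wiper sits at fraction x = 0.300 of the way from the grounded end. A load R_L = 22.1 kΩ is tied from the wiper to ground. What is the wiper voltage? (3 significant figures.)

V_out ≈ 0.808 V

Lower segment x·R_p = 4.200 kΩ; upper segment (1−x)·R_p = 9.800 kΩ.
R_L loads the lower segment: effective lower R = 3.529 kΩ.
Loaded-divider output: V_out = 3.05 × 0.2648 = 0.8076 V.
(Unloaded: V_out = x·V_supply = 0.915 V.)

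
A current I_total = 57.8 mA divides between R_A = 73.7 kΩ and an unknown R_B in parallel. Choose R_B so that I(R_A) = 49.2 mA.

R_B ≈ 422 kΩ

In a two-way split, I_A/I_total = R_B/(R_A + R_B).
49.2/57.8 = R_B/(R_A + R_B) → R_B = R_A · (0.8512)/(1 − 0.8512) = 73.7 × 5.721 = 421.6 kΩ.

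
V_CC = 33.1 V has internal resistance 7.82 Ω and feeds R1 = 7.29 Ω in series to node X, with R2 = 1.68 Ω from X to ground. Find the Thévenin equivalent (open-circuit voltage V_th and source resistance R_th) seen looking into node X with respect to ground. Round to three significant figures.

R1' = 7.82 + 7.29 = 15.11 Ω (source resistance + R1).
V_th is the unloaded tap voltage: V_CC · R2/(R1'+R2) = 33.1 × 0.1001 = 3.312 V.
With V_CC suppressed (replaced by a short), R_th = R1' ‖ R2 = (15.11 × 1.68)/(15.11 + 1.68) = 1.512 Ω.

V_th ≈ 3.31 V, R_th ≈ 1.51 Ω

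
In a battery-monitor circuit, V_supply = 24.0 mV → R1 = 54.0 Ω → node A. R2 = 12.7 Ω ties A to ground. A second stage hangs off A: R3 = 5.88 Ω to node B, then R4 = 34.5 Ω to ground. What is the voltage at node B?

Node A sees R2 in parallel with the series input of stage 2, R3 + R4 = 40.38 Ω.
R2 ‖ (R3+R4) = 9.661 Ω.
V_A = 24.0 × 9.661/(54.0 + 9.661) = 3.642 mV.
Then the unloaded second divider: V_B = V_A × R4/(R3+R4) = 3.642 × 0.8544 = 3.112 mV.

V_B ≈ 3.11 mV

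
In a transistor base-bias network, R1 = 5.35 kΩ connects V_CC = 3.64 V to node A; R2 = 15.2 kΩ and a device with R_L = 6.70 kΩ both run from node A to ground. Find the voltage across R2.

V_out ≈ 1.69 V

R2 ‖ R_L = (15.2 × 6.70)/(15.2 + 6.70) = 4.650 kΩ.
Now apply the divider: V_out = 3.64 × 0.4650 = 1.693 V.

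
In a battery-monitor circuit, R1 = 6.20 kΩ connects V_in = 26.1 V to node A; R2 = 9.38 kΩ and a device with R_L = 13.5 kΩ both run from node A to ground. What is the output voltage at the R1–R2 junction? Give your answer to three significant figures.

R2 ‖ R_L = (9.38 × 13.5)/(9.38 + 13.5) = 5.535 kΩ.
Then V_out = V_in · R2'/(R1 + R2') = 26.1 × 5.535/11.73 = 12.31 V.
(Unloaded it would be 15.7 V; the load pulls it down.)

V_out ≈ 12.3 V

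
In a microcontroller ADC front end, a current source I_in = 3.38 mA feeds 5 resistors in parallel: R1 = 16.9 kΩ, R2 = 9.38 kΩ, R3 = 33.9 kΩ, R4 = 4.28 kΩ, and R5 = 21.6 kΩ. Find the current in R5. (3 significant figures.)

ΣG = 1/16.9 + 1/9.38 + 1/33.9 + 1/4.28 + 1/21.6 = 0.4752.
Current divider: I(R5) = I_in · G_k/ΣG = 3.38 × (0.04630/0.4752) = 3.38 × 0.09742 = 0.3293 mA.

I ≈ 0.329 mA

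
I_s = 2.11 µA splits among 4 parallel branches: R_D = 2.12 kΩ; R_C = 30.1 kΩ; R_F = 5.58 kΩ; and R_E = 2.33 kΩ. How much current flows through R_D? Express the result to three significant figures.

I ≈ 0.894 µA

Total conductance ΣG = 1/2.12 + 1/30.1 + 1/5.58 + 1/2.33 = 1.113 (units of 1/kΩ).
R_D takes the fraction G_k/ΣG = 0.4717/1.113 = 0.4237, so I = 2.11 × 0.4237 = 0.8940 µA.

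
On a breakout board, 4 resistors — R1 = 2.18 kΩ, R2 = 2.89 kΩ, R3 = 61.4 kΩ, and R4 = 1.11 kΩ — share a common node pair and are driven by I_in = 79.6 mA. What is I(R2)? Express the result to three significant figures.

I ≈ 16.0 mA

ΣG = 1/2.18 + 1/2.89 + 1/61.4 + 1/1.11 = 1.722.
R2 takes the fraction G_k/ΣG = 0.3460/1.722 = 0.2010, so I = 79.6 × 0.2010 = 16.00 mA.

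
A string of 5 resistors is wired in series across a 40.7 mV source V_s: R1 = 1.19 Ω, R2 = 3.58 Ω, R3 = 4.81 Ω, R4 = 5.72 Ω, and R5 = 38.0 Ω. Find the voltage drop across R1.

Series total: ΣR = 1.19 + 3.58 + 4.81 + 5.72 + 38.0 = 53.30 Ω.
Voltage divider: V = V_s · (1.190 / 53.30) = 40.7 × 0.02233 = 0.9087 mV.

V ≈ 0.909 mV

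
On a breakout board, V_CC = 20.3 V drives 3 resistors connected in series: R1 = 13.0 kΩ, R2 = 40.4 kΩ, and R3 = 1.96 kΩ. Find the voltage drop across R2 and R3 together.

ΣR = 13.0 + 40.4 + 1.96 = 55.36 kΩ.
R_{R2..R3} = 40.4 + 1.96 = 42.36 kΩ.
V = V_CC · R/ΣR = 20.3 × 0.7652 = 15.53 V.

V ≈ 15.5 V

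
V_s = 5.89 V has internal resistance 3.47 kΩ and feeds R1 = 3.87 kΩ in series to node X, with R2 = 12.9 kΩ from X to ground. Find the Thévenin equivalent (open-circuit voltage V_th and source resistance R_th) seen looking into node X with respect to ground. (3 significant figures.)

R1' = 3.47 + 3.87 = 7.340 kΩ (source resistance + R1).
With X open, the divider is unloaded: V_th = 5.89 × 12.9/20.24 = 3.754 V.
Zeroing V_s shorts the top of R1' to ground, so R_th = R1' ‖ R2 = 4.678 kΩ.

V_th ≈ 3.75 V, R_th ≈ 4.68 kΩ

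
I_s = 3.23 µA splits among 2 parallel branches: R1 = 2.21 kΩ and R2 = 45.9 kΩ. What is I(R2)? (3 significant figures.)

With just two branches, the current splits inversely with resistance.
I(R2) = 3.23 × 2.21/(2.21 + 45.9) = 3.23 × 0.04594 = 0.1484 µA.

I ≈ 0.148 µA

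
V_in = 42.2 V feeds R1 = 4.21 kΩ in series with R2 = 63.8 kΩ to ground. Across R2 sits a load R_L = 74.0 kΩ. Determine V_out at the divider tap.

V_out ≈ 37.6 V

The load sits in parallel with R2, giving an effective lower resistance R2' = R2·R_L/(R2+R_L) = 34.26 kΩ.
Then V_out = V_in · R2'/(R1 + R2') = 42.2 × 34.26/38.47 = 37.58 V.
(Unloaded it would be 39.6 V; the load pulls it down.)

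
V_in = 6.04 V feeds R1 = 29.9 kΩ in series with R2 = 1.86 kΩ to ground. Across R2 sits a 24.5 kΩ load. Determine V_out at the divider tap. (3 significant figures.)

V_out ≈ 0.330 V

The load sits in parallel with R2, giving an effective lower resistance R2' = R2·R_L/(R2+R_L) = 1.729 kΩ.
Now apply the divider: V_out = 6.04 × 0.05466 = 0.3301 V.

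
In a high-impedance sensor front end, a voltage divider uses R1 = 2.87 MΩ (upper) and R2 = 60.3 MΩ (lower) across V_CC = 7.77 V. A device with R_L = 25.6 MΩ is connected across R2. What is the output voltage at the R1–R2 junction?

First combine the lower leg with the load: R2 ‖ R_L = 17.97 MΩ.
Now apply the divider: V_out = 7.77 × 0.8623 = 6.700 V.
(Unloaded it would be 7.42 V; the load pulls it down.)

V_out ≈ 6.70 V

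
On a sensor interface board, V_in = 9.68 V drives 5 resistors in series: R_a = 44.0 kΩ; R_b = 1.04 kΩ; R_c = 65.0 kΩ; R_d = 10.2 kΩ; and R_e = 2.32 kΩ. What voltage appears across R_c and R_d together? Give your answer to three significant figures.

ΣR = 44.0 + 1.04 + 65.0 + 10.2 + 2.32 = 122.6 kΩ.
R_{R_c..R_d} = 65.0 + 10.2 = 75.20 kΩ.
V = V_in · R/ΣR = 9.68 × 0.6136 = 5.939 V.

V ≈ 5.94 V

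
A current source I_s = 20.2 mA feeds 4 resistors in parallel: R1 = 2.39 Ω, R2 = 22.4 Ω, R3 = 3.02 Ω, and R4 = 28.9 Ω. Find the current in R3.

I ≈ 8.07 mA

Conductances: ΣG = 1/2.39 + 1/22.4 + 1/3.02 + 1/28.9 = 0.8288 (1/Ω).
R3 takes the fraction G_k/ΣG = 0.3311/0.8288 = 0.3995, so I = 20.2 × 0.3995 = 8.071 mA.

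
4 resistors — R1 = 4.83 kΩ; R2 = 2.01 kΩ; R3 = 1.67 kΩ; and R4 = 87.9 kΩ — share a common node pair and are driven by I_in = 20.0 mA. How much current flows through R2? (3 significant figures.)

Conductances: ΣG = 1/4.83 + 1/2.01 + 1/1.67 + 1/87.9 = 1.315 (1/kΩ).
By the current-divider rule, I = I_in · G_k/ΣG = 20.0 × 0.3784 = 7.568 mA.

I ≈ 7.57 mA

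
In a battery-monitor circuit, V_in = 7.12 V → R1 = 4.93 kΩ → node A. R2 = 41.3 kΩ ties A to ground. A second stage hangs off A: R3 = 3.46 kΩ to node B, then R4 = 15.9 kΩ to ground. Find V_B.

V_B ≈ 4.26 V

The second stage (R3 + R4 = 19.36 kΩ) loads node A in parallel with R2.
R2 ‖ (R3+R4) = 13.18 kΩ.
V_A = 7.12 × 13.18/(4.93 + 13.18) = 5.182 V.
Stage 2 is unloaded, so V_B = V_A · R4/(R3+R4) = 5.182 × 15.9/19.36 = 4.256 V.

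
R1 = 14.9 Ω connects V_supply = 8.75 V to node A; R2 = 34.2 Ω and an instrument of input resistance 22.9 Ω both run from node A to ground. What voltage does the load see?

V_out ≈ 4.19 V

The load sits in parallel with R2, giving an effective lower resistance R2' = R2·R_L/(R2+R_L) = 13.72 Ω.
Voltage divider with the loaded lower leg: V_out = 8.75 × 13.72/(14.9 + 13.72) = 8.75 × 0.4793 = 4.194 V.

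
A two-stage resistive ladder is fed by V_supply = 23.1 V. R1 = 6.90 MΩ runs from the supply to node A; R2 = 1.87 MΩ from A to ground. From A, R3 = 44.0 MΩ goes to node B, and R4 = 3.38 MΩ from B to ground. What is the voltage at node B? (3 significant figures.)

The second stage (R3 + R4 = 47.38 MΩ) loads node A in parallel with R2.
Effective lower resistance at A: R2 ‖ 47.38 = 1.799 MΩ.
So V_A = 23.1 × 0.2068 = 4.777 V.
Then the unloaded second divider: V_B = V_A × R4/(R3+R4) = 4.777 × 0.07134 = 0.3408 V.

V_B ≈ 0.341 V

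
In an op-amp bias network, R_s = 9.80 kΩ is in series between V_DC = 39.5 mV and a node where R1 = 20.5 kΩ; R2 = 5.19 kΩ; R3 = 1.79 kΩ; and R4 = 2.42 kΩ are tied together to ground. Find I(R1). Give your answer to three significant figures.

I ≈ 0.149 µA

Parallel bank: R_p = 1/(1/20.5 + 1/5.19 + 1/1.79 + 1/2.42) = 0.8242 kΩ.
V_A by voltage divider: V_A = 39.5 × 0.8242/(9.80 + 0.8242) = 3.064 mV.
Branch current I = V_A/R1 = 3.064/20.5 = 0.1495 µA.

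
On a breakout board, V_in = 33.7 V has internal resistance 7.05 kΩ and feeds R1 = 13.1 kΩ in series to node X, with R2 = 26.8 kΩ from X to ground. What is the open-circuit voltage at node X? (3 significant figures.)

R1' = 7.05 + 13.1 = 20.15 kΩ (source resistance + R1).
With X open, the divider is unloaded: V_th = 33.7 × 26.8/46.95 = 19.24 V.

V_th ≈ 19.2 V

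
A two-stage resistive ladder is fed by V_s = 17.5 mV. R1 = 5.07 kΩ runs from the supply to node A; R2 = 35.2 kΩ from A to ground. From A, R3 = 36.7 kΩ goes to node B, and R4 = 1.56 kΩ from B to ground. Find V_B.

Looking into the second stage from A: R3 + R4 = 38.26 kΩ appears in parallel with R2.
Effective lower resistance at A: R2 ‖ 38.26 = 18.33 kΩ.
First divider: V_A = V_s · 18.33/(5.07 + 18.33) = 13.71 mV.
Then the unloaded second divider: V_B = V_A × R4/(R3+R4) = 13.71 × 0.04077 = 0.5590 mV.

V_B ≈ 0.559 mV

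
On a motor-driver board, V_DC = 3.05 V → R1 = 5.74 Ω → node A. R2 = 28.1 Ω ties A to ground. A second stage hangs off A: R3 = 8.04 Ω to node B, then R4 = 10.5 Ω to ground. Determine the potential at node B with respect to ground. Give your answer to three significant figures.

The second stage (R3 + R4 = 18.54 Ω) loads node A in parallel with R2.
Effective lower resistance at A: R2 ‖ 18.54 = 11.17 Ω.
So V_A = 3.05 × 0.6606 = 2.015 V.
Stage 2 is unloaded, so V_B = V_A · R4/(R3+R4) = 2.015 × 10.5/18.54 = 1.141 V.

V_B ≈ 1.14 V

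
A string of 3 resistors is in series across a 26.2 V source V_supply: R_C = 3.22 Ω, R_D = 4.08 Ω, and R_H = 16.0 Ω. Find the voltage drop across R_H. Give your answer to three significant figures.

V ≈ 18.0 V

ΣR = 3.22 + 4.08 + 16.0 = 23.30 Ω.
Voltage divider: V = V_supply · (16.00 / 23.30) = 26.2 × 0.6867 = 17.99 V.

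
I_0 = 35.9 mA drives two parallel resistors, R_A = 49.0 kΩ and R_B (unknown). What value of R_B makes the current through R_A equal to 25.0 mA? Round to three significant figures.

The fraction through R_A equals R_B/(R_A+R_B).
With f = 0.6964, R_B = R_A · f/(1−f) = 49.0 × 2.294 = 112.4 kΩ.

R_B ≈ 112 kΩ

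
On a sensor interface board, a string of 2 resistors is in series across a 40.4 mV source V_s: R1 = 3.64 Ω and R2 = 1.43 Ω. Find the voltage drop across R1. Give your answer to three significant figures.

ΣR = 3.64 + 1.43 = 5.070 Ω.
Voltage divider: V = V_s · (3.640 / 5.070) = 40.4 × 0.7179 = 29.01 mV.

V ≈ 29.0 mV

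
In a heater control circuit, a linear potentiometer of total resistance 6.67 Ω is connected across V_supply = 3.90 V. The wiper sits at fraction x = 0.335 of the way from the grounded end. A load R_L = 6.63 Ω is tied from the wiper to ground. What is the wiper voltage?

Split the track: R_lower = x·R_p = 2.234 Ω, R_upper = (1−x)·R_p = 4.436 Ω.
(x·R_p) ‖ R_L = 1.671 Ω.
Loaded-divider output: V_out = 3.90 × 0.2737 = 1.067 V.
(Unloaded: V_out = x·V_supply = 1.31 V.)

V_out ≈ 1.07 V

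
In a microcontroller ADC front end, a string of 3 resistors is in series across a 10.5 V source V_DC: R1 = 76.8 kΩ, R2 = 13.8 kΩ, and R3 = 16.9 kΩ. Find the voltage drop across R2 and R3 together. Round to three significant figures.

V ≈ 3.00 V

Total series resistance ΣR = 76.8 + 13.8 + 16.9 = 107.5 kΩ.
R_{R2..R3} = 13.8 + 16.9 = 30.70 kΩ.
V = V_DC · R/ΣR = 10.5 × 0.2856 = 2.999 V.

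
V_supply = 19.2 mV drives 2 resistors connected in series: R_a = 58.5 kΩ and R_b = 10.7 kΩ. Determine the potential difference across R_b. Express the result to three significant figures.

V ≈ 2.97 mV

Total series resistance ΣR = 58.5 + 10.7 = 69.20 kΩ.
V = V_supply · R/ΣR = 19.2 × 0.1546 = 2.969 mV.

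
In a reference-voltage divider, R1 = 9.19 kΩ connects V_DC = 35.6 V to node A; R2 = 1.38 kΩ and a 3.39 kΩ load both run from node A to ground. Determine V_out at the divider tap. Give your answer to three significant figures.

The load sits in parallel with R2, giving an effective lower resistance R2' = R2·R_L/(R2+R_L) = 0.9808 kΩ.
Then V_out = V_DC · R2'/(R1 + R2') = 35.6 × 0.9808/10.17 = 3.433 V.

V_out ≈ 3.43 V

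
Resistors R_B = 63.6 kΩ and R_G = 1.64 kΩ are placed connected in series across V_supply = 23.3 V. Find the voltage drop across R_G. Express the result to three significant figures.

Total series resistance ΣR = 63.6 + 1.64 = 65.24 kΩ.
Voltage divider: V = V_supply · (1.640 / 65.24) = 23.3 × 0.02514 = 0.5857 V.

V ≈ 0.586 V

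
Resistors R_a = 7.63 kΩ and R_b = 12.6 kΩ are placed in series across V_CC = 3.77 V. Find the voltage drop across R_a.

V ≈ 1.42 V

Series total: ΣR = 7.63 + 12.6 = 20.23 kΩ.
By the voltage-divider rule, V = 3.77 × 7.630/20.23 = 1.422 V.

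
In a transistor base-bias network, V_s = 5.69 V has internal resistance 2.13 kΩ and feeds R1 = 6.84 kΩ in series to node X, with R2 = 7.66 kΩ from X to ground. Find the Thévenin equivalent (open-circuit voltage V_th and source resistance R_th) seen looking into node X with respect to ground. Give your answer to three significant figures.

V_th ≈ 2.62 V, R_th ≈ 4.13 kΩ

R1' = 2.13 + 6.84 = 8.970 kΩ (source resistance + R1).
With X open, the divider is unloaded: V_th = 5.69 × 7.66/16.63 = 2.621 V.
Zeroing V_s shorts the top of R1' to ground, so R_th = R1' ‖ R2 = 4.132 kΩ.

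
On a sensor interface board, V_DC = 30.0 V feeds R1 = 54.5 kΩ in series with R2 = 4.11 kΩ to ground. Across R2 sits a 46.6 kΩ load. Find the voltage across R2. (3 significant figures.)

The load sits in parallel with R2, giving an effective lower resistance R2' = R2·R_L/(R2+R_L) = 3.777 kΩ.
Now apply the divider: V_out = 30.0 × 0.06481 = 1.944 V.

V_out ≈ 1.94 V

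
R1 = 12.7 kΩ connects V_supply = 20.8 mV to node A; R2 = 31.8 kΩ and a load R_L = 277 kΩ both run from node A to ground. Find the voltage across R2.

The load sits in parallel with R2, giving an effective lower resistance R2' = R2·R_L/(R2+R_L) = 28.53 kΩ.
Voltage divider with the loaded lower leg: V_out = 20.8 × 28.53/(12.7 + 28.53) = 20.8 × 0.6919 = 14.39 mV.

V_out ≈ 14.4 mV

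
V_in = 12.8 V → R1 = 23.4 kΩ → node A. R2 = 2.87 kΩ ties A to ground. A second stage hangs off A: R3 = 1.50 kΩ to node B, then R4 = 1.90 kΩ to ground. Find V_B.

V_B ≈ 0.446 V

Looking into the second stage from A: R3 + R4 = 3.400 kΩ appears in parallel with R2.
Effective lower resistance at A: R2 ‖ 3.400 = 1.556 kΩ.
So V_A = 12.8 × 0.06236 = 0.7982 V.
Then the unloaded second divider: V_B = V_A × R4/(R3+R4) = 0.7982 × 0.5588 = 0.4461 V.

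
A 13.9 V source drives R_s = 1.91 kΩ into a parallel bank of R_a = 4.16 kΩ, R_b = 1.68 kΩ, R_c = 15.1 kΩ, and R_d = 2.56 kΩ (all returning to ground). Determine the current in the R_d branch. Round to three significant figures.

I ≈ 1.57 mA

Parallel bank: R_p = 1/(1/4.16 + 1/1.68 + 1/15.1 + 1/2.56) = 0.7737 kΩ.
Node voltage V_A = V_s · R_p/(R_s + R_p) = 13.9 × 0.2883 = 4.007 V.
Branch current I = V_A/R_d = 4.007/2.56 = 1.565 mA.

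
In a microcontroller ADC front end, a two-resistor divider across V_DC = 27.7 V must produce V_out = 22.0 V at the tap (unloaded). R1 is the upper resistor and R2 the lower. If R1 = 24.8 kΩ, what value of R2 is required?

The divider ratio is R2/(R1+R2) = 22.0/27.7 = 0.7942.
R2 = R1 · 0.7942/(1 − 0.7942) = 95.72 kΩ.

R2 ≈ 95.7 kΩ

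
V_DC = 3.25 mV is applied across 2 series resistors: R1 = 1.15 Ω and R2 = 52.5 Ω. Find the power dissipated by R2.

P ≈ 0.193 µW

ΣR = 53.65 Ω → I = 3.25/53.65 = 0.06058 mA.
V(R2) = I·R = 3.180 mV; P = V·I = 3.180 × 0.06058 = 0.1927 µW.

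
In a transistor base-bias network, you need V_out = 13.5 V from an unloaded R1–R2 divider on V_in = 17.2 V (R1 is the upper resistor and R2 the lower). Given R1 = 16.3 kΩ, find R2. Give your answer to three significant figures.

R2 ≈ 59.5 kΩ

The divider ratio is R2/(R1+R2) = 13.5/17.2 = 0.7849.
Rearranging, R2 = R1·k/(1−k) = 16.3 × 3.649 = 59.47 kΩ.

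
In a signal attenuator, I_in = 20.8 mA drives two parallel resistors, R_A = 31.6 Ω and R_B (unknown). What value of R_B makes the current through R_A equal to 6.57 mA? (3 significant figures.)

Two-branch current divider: I_A = I_in · R_B/(R_A + R_B).
6.57/20.8 = R_B/(R_A + R_B) → R_B = R_A · (0.3159)/(1 − 0.3159) = 31.6 × 0.4617 = 14.59 Ω.

R_B ≈ 14.6 Ω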